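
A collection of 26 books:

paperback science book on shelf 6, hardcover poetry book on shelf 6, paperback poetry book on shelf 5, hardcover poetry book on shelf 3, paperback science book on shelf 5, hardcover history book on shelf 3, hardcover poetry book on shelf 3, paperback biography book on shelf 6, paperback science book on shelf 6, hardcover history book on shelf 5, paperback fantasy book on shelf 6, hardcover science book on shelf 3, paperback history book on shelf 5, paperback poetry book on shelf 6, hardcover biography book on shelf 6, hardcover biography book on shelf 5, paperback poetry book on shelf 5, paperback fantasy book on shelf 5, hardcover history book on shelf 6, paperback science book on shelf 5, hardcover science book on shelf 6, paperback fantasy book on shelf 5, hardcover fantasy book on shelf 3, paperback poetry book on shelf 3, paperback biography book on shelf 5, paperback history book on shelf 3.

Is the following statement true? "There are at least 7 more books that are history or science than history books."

False

|books that are history or science| = 11.
|history books| = 5.
The claim requires 11 − 5 = 6 ≥ 7, which does not hold.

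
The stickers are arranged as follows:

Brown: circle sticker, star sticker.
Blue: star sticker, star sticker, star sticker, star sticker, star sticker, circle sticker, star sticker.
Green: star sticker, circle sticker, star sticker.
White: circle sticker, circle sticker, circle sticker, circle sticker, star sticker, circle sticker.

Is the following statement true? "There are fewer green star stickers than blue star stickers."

green star stickers: 2.
blue star stickers: 6.
The claim requires 2 < 6, which holds.

True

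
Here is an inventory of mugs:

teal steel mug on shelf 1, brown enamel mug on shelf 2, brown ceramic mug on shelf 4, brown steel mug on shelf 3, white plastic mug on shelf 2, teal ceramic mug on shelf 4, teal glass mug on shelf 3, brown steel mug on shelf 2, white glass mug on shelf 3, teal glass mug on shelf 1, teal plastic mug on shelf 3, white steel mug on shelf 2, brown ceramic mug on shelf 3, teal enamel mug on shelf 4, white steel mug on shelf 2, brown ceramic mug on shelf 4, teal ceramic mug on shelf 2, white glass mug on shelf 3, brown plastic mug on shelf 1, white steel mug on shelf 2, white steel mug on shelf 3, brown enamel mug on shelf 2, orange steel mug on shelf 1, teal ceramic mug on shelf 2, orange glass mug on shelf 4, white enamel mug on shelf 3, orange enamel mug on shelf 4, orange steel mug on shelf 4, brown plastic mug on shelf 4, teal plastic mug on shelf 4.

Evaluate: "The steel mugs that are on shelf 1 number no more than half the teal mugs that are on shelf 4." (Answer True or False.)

False

steel mugs on shelf 1: 2.
teal mugs on shelf 4: 3.
The claim requires 2 × 2 = 4 ≤ 3, which does not hold.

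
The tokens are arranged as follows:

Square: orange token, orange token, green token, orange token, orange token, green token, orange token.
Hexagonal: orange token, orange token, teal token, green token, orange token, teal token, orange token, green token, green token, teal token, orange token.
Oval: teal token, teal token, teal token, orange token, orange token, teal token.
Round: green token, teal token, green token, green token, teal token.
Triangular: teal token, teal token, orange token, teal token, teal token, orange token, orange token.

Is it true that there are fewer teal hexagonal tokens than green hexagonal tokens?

False

|teal hexagonal tokens| = 3.
|green hexagonal tokens| = 3.
The claim requires 3 < 3, which does not hold.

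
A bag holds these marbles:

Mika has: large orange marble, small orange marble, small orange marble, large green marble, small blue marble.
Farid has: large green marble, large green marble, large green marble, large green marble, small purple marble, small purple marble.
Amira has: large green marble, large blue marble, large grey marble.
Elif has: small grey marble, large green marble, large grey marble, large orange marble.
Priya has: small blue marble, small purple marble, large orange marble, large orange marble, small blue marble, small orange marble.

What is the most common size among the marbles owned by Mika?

Counts by size (restricted to marbles owned by Mika): small 3, large 2.
The maximum is 3, held uniquely by small.

small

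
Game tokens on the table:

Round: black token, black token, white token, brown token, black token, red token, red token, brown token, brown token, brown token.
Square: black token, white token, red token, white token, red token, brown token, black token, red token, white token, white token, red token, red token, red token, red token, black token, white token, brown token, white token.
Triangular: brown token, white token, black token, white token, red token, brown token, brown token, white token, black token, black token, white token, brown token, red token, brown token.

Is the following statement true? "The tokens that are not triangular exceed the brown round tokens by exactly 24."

There are 28 tokens that are not triangular.
There are 4 brown round tokens.
The claim requires 28 − 4 (= 24) to equal 24, which holds.

True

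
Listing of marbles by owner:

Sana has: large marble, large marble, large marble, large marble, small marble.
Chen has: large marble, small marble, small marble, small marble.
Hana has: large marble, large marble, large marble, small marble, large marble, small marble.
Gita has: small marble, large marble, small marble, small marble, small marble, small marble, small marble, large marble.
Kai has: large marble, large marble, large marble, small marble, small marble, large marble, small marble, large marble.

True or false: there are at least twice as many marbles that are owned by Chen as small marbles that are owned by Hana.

True

Count of marbles owned by Chen: 4.
Count of small marbles owned by Hana: 2.
The claim requires 4 ≥ 2 × 2 = 4, which holds.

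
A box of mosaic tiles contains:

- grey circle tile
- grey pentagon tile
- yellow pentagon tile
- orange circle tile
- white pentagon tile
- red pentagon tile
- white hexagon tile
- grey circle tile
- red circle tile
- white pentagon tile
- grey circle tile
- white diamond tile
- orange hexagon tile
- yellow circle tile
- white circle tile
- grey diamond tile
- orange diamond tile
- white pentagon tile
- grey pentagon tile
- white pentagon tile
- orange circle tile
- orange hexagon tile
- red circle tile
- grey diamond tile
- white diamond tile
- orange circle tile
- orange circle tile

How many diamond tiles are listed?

5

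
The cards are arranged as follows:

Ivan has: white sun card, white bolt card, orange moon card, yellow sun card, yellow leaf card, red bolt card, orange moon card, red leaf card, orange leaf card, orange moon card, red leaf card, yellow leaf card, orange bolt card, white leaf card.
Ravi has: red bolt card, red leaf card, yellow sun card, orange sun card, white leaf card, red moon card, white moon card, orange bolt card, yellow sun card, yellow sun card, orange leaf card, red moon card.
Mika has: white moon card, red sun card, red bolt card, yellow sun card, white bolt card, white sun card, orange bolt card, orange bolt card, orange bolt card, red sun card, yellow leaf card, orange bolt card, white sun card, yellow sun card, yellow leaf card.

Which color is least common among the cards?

white

Counts by color: orange 12, yellow 10, red 10, white 9.
The minimum is 9, held uniquely by white.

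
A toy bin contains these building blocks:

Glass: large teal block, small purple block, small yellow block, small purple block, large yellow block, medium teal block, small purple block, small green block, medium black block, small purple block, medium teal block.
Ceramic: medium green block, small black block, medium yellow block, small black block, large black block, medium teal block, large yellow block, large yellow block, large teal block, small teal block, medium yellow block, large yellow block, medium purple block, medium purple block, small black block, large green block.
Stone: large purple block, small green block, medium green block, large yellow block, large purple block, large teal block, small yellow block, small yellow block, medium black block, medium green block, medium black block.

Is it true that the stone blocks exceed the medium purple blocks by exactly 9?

True

stone blocks: 11.
medium purple blocks: 2.
The claim requires 11 − 2 (= 9) to equal 9, which holds.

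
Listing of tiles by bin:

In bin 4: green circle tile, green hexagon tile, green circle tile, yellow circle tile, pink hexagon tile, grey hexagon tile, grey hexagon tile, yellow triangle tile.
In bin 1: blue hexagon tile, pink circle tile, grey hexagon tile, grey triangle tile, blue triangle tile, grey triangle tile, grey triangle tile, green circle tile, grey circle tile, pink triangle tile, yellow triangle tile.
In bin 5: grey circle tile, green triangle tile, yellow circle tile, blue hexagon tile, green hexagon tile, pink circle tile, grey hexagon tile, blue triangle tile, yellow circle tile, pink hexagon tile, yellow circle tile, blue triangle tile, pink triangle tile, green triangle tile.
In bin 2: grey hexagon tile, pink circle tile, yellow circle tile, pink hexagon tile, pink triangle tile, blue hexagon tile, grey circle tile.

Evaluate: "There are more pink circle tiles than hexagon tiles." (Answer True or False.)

There are 3 pink circle tiles.
There are 13 hexagon tiles.
The claim requires 3 > 13, which does not hold.

False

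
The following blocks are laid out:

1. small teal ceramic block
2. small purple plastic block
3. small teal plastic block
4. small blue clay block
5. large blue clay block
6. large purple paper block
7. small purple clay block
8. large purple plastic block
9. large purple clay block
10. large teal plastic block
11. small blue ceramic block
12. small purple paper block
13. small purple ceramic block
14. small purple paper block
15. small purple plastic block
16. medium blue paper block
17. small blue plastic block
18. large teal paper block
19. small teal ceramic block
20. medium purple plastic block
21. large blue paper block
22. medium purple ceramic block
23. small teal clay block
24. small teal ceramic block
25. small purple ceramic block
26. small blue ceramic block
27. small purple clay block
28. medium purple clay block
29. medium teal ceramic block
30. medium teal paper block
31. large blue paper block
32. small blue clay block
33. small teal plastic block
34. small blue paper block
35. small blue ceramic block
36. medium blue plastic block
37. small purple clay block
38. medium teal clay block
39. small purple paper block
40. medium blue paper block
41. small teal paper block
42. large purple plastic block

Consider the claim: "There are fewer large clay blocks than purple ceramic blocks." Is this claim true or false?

True

large clay blocks: 2.
purple ceramic blocks: 3.
The claim requires 2 < 3, which holds.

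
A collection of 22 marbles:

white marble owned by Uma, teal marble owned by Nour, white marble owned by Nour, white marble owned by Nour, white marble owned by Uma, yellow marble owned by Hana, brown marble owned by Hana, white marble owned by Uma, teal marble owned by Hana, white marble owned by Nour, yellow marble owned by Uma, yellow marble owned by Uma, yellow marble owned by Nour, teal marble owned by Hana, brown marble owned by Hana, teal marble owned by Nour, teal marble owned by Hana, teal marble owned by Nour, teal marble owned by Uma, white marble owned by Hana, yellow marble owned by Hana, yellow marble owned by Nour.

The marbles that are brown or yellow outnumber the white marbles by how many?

marbles that are brown or yellow: 8.
white marbles: 7.
8 − 7 = 1.

1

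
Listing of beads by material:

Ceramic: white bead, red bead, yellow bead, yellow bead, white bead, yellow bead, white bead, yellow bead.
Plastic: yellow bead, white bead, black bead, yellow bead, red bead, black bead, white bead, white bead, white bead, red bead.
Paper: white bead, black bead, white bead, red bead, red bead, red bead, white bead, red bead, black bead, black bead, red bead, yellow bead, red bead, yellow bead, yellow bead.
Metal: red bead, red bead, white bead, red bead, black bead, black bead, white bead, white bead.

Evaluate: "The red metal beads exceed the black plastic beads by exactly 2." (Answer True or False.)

|red metal beads| = 3.
|black plastic beads| = 2.
The claim requires 3 − 2 (= 1) to equal 2, which does not hold.

False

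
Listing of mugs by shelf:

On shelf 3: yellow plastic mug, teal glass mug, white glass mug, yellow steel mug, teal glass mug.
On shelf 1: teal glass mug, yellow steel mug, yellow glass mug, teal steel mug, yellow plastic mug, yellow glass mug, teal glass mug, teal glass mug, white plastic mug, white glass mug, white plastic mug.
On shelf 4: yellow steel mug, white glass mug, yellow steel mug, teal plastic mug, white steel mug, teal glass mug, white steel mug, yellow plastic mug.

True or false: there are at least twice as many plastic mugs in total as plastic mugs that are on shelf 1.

True

|plastic mugs| = 6.
|plastic mugs on shelf 1| = 3.
The claim requires 6 ≥ 2 × 3 = 6, which holds.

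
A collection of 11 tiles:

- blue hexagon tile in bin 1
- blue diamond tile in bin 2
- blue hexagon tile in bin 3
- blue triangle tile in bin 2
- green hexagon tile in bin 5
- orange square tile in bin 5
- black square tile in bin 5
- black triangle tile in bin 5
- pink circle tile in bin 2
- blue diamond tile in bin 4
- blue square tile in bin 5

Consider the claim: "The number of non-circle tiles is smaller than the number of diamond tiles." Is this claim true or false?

False

There are 10 non-circle tiles.
There are 2 diamond tiles.
The claim requires 10 < 2, which does not hold.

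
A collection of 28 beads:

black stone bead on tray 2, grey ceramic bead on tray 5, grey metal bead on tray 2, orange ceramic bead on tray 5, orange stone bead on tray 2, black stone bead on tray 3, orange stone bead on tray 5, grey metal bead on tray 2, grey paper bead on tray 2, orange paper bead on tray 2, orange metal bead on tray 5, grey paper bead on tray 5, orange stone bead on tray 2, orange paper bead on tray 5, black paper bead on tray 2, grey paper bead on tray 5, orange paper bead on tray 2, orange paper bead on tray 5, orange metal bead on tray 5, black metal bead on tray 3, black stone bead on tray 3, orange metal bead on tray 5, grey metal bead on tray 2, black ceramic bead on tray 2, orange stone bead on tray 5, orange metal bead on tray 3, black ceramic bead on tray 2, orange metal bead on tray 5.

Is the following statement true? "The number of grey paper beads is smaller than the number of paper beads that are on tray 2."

|grey paper beads| = 3.
|paper beads on tray 2| = 4.
The claim requires 3 < 4, which holds.

True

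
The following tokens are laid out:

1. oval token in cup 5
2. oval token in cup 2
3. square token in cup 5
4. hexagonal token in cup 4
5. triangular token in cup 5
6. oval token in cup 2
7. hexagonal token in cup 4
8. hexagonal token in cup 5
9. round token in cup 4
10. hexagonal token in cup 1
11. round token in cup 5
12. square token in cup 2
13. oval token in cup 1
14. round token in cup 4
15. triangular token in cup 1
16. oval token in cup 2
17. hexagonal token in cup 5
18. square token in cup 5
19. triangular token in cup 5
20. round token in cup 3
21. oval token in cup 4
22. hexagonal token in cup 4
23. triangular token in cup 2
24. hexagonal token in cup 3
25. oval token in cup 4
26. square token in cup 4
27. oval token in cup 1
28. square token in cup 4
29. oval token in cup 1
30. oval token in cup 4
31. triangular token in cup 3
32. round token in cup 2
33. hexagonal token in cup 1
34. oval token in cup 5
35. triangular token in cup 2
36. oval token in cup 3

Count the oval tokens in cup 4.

3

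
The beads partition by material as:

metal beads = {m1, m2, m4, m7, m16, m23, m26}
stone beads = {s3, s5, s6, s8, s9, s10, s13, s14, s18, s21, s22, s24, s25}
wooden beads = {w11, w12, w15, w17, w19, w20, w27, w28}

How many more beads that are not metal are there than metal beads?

14

beads that are not metal: 21.
metal beads: 7.
21 − 7 = 14.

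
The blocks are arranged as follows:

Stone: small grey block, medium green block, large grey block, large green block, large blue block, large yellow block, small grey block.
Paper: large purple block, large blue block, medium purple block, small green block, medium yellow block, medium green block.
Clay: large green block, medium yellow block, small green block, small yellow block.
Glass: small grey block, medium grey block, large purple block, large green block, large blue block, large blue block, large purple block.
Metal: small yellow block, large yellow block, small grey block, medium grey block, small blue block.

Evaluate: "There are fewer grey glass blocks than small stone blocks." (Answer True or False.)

False

grey glass blocks: 2.
small stone blocks: 2.
The claim requires 2 < 2, which does not hold.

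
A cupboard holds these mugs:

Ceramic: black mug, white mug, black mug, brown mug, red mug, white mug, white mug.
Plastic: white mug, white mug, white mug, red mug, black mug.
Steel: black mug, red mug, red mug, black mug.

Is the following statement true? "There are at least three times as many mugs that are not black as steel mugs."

False

There are 11 mugs that are not black.
There are 4 steel mugs.
The claim requires 11 ≥ 3 × 4 = 12, which does not hold.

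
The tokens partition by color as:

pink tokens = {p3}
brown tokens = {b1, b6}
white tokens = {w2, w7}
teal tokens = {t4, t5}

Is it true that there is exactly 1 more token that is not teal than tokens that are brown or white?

There are 5 tokens that are not teal.
There are 4 tokens that are brown or white.
The claim requires 5 − 4 (= 1) to equal 1, which holds.

True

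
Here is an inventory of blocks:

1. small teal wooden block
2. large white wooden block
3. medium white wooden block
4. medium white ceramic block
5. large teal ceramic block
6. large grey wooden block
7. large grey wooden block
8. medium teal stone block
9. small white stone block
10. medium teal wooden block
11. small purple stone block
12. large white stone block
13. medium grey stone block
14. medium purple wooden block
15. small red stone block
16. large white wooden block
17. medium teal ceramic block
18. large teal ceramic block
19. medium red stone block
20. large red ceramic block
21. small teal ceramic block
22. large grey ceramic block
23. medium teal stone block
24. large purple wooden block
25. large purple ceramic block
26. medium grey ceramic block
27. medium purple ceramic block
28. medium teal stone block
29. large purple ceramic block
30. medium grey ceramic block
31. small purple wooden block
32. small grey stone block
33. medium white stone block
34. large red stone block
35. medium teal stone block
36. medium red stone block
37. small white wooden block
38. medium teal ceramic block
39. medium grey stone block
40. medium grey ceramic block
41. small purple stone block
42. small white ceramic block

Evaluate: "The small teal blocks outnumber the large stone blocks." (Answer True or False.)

False

small teal blocks: 2.
large stone blocks: 2.
The claim requires 2 > 2, which does not hold.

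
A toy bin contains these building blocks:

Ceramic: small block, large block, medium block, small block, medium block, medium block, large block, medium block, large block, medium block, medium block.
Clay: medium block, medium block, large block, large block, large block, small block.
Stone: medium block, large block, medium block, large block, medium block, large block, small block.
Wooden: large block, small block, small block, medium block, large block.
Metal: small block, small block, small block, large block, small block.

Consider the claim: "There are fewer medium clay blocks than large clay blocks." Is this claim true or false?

True

|medium clay blocks| = 2.
|large clay blocks| = 3.
The claim requires 2 < 3, which holds.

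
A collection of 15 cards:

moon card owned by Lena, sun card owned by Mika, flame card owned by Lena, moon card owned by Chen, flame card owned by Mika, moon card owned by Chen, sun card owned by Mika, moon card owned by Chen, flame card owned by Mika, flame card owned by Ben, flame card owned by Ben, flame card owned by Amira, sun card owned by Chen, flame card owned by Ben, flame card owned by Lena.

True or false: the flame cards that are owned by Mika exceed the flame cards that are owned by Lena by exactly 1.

|flame cards owned by Mika| = 2.
|flame cards owned by Lena| = 2.
The claim requires 2 − 2 (= 0) to equal 1, which does not hold.

False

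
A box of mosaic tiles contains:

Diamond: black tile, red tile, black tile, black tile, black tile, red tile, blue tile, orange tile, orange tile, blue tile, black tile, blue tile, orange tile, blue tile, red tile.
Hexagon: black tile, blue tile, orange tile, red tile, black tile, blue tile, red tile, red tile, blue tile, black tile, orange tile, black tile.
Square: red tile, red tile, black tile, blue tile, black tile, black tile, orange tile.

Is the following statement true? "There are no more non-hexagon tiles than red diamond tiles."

False

|non-hexagon tiles| = 22.
|red diamond tiles| = 3.
The claim requires 22 ≤ 3, which does not hold.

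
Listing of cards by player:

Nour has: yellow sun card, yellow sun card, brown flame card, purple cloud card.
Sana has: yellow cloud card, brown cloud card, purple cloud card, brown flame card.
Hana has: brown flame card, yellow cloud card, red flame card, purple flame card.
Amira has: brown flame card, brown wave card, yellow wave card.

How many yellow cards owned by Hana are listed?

1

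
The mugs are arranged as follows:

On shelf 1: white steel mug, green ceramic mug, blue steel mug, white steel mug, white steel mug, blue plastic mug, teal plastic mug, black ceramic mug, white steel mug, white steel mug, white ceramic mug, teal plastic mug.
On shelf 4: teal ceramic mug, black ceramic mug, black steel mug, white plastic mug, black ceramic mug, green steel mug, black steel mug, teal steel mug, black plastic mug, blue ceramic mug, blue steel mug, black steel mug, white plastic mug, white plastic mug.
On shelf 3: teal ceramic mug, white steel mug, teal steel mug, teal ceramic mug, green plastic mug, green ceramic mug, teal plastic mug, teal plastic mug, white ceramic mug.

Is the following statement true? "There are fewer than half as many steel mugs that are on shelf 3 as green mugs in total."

steel mugs on shelf 3: 2.
green mugs: 4.
The claim requires 2 × 2 = 4 < 4, which does not hold.

False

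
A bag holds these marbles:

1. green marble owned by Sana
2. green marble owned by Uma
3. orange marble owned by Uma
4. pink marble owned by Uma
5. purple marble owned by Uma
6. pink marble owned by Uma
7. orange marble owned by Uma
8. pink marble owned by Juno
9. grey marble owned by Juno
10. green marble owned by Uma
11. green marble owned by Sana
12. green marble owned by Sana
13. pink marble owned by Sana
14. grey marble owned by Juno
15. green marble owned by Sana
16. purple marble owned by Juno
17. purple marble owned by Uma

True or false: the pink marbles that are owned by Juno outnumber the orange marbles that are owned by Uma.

pink marbles owned by Juno: 1.
orange marbles owned by Uma: 2.
The claim requires 1 > 2, which does not hold.

False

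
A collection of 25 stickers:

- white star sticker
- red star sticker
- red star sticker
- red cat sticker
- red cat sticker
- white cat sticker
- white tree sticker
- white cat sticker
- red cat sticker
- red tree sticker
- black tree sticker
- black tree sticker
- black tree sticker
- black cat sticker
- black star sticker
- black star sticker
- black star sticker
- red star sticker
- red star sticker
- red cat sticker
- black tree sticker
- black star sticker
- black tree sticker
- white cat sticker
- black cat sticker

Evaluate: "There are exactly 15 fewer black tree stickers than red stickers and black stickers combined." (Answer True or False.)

True

There are 5 black tree stickers.
red stickers: 9; black stickers: 11; combined: 9 + 11 = 20.
The claim requires 20 − 5 (= 15) to equal 15, which holds.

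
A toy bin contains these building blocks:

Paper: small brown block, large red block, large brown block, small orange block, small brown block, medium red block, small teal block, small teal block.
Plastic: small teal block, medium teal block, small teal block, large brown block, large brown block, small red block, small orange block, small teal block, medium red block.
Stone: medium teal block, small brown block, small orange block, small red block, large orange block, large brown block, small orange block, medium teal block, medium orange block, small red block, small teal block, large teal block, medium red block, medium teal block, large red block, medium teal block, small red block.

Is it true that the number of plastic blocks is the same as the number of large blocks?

False

plastic blocks: 9.
large blocks: 8.
The claim requires 9 = 8, which does not hold.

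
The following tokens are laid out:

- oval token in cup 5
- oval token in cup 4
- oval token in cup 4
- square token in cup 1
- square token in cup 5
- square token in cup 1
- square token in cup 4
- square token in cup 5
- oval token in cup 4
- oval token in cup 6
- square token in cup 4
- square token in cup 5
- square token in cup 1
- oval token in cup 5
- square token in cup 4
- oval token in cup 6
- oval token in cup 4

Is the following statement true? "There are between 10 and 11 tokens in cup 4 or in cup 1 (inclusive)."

tokens in cup 4 or in cup 1: 10.
The claim requires 10 ≤ 10 ≤ 11, which holds.

True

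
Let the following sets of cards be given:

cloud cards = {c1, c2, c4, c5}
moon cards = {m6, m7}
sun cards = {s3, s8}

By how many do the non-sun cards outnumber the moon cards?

non-sun cards: 6.
moon cards: 2.
6 − 2 = 4.

4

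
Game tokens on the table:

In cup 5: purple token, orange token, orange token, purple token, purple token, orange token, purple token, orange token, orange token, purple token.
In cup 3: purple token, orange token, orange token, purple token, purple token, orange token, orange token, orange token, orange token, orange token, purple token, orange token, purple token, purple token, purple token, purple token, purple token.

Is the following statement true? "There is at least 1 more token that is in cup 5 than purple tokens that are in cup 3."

tokens in cup 5: 10.
purple tokens in cup 3: 9.
The claim requires 10 − 9 = 1 ≥ 1, which holds.

True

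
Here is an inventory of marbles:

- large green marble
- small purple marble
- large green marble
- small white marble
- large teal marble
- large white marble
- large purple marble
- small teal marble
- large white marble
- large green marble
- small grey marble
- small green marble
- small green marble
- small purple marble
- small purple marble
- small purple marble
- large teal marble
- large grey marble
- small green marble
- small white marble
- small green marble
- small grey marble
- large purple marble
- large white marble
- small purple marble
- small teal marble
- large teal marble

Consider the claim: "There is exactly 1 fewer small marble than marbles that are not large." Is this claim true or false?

small marbles: 15.
marbles that are not large: 15.
The claim requires 15 − 15 (= 0) to equal 1, which does not hold.

False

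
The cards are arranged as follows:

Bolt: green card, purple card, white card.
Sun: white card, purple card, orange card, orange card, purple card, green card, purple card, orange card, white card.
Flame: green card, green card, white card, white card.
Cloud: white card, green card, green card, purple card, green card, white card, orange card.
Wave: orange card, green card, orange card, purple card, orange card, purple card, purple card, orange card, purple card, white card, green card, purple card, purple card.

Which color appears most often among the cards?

Counts by color: purple 11, green 9, white 8, orange 8.
The maximum is 11, held uniquely by purple.

purple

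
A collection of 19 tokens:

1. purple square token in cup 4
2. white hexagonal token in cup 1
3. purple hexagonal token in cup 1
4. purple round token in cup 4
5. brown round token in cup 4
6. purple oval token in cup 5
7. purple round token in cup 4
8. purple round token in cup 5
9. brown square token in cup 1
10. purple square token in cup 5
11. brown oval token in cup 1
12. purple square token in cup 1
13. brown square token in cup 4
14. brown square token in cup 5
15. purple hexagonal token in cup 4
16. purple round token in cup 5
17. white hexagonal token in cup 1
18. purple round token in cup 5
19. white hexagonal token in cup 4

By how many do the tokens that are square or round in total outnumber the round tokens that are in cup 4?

9

tokens that are square or round: 12.
round tokens in cup 4: 3.
12 − 3 = 9.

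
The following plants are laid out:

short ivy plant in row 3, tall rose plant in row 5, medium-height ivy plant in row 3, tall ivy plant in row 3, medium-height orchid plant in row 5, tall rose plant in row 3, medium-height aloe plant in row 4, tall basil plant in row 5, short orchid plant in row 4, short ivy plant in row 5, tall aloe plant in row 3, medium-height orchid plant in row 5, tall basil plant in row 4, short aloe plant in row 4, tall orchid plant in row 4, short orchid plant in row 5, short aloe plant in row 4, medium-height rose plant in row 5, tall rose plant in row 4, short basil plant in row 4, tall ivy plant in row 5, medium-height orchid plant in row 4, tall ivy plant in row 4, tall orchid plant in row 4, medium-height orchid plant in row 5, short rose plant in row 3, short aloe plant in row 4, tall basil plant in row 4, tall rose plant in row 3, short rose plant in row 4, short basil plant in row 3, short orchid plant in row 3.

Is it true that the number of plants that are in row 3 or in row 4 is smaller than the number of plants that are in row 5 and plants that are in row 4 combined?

plants in row 3 or in row 4: 23.
plants in row 5: 9; plants in row 4: 14; combined: 9 + 14 = 23.
The claim requires 23 < 23, which does not hold.

False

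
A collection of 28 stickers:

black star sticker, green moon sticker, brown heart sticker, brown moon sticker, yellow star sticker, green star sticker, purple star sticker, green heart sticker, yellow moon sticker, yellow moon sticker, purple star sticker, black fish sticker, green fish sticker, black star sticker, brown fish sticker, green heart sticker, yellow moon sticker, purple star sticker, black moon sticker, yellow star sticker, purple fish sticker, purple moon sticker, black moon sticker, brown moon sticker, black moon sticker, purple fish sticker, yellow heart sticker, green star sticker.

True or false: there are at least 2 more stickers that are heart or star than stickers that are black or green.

stickers that are heart or star: 13.
stickers that are black or green: 12.
The claim requires 13 − 12 = 1 ≥ 2, which does not hold.

False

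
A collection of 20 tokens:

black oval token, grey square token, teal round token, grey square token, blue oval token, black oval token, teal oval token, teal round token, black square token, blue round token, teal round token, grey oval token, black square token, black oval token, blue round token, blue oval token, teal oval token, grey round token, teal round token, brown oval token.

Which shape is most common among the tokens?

oval

Counts by shape: oval 9, round 7, square 4.
The maximum is 9, held uniquely by oval.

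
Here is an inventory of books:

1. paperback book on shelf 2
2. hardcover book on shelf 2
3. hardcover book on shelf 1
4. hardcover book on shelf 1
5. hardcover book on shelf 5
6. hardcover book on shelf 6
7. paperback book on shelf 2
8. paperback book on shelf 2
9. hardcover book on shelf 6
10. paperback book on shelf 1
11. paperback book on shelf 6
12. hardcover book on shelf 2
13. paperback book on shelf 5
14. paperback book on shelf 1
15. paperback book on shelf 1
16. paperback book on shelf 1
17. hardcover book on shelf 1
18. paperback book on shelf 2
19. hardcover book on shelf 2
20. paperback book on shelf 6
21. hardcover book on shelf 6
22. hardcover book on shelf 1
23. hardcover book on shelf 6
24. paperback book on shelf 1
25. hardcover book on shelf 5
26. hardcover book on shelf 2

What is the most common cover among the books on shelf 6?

hardcover

Counts by cover (restricted to books on shelf 6): hardcover 4, paperback 2.
The maximum is 4, held uniquely by hardcover.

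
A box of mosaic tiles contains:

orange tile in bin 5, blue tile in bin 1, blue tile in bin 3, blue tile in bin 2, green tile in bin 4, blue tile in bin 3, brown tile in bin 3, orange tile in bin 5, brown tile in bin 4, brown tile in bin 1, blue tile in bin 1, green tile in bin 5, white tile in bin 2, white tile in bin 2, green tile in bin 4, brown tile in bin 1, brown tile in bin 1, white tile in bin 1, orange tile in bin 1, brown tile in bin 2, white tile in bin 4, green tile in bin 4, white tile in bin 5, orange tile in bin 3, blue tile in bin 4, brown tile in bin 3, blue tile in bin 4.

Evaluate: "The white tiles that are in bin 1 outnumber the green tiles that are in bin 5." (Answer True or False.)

white tiles in bin 1: 1.
green tiles in bin 5: 1.
The claim requires 1 > 1, which does not hold.

False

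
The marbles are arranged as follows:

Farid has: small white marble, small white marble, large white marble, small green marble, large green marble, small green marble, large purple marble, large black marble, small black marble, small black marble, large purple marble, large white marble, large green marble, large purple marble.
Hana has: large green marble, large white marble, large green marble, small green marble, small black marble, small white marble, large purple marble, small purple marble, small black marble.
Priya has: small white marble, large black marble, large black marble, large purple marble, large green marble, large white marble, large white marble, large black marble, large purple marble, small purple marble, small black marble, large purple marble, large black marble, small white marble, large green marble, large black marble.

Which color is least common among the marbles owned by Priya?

green

Counts by color (restricted to marbles owned by Priya): black 6, white 4, purple 4, green 2.
The minimum is 2, held uniquely by green.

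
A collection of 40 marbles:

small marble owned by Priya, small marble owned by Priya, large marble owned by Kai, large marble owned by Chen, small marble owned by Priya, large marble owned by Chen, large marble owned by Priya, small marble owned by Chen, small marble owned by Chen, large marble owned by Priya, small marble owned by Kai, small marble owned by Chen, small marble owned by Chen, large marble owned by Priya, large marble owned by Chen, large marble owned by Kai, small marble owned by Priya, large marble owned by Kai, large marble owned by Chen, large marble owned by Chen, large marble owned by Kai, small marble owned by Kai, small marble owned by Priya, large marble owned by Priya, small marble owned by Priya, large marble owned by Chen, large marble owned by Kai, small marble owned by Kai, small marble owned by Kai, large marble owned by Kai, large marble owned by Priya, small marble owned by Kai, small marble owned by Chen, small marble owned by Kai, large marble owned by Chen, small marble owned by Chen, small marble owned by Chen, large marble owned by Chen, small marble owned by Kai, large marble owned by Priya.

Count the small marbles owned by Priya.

6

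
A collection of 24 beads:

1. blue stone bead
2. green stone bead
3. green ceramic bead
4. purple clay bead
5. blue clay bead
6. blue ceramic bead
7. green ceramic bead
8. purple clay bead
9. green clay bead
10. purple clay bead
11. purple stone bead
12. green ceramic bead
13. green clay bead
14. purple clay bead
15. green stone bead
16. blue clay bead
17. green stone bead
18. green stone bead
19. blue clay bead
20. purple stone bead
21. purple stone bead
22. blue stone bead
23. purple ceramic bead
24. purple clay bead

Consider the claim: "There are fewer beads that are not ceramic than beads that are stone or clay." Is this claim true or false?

There are 19 beads that are not ceramic.
There are 19 beads that are stone or clay.
The claim requires 19 < 19, which does not hold.

False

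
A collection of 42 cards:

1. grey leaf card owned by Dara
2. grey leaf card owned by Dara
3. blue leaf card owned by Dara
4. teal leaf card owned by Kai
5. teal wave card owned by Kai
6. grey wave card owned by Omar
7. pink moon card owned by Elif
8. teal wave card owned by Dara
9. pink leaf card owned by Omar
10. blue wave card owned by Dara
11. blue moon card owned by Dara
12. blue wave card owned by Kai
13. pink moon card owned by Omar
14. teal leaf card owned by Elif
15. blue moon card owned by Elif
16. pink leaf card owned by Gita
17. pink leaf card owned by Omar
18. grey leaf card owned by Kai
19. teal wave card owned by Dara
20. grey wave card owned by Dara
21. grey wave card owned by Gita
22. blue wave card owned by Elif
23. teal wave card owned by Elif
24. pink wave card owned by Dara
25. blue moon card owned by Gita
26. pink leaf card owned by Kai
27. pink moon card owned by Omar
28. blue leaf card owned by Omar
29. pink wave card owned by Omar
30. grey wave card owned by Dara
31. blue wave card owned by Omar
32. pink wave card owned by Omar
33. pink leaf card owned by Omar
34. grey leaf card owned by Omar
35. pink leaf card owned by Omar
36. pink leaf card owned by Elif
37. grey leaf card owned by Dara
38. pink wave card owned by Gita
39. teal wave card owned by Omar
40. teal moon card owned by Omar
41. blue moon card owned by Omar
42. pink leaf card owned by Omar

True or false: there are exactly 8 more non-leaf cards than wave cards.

There are 25 non-leaf cards.
There are 17 wave cards.
The claim requires 25 − 17 (= 8) to equal 8, which holds.

True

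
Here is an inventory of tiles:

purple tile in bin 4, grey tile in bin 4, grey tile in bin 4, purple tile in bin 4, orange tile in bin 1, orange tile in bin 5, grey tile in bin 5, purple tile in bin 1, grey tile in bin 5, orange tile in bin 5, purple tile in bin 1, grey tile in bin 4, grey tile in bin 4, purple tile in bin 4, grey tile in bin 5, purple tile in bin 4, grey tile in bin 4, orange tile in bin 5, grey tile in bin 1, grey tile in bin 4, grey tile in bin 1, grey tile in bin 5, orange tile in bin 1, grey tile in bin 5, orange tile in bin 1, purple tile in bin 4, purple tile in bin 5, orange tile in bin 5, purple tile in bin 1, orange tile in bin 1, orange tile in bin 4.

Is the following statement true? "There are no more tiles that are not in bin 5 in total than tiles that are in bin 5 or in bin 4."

True

There are 21 tiles that are not in bin 5.
There are 22 tiles in bin 5 or in bin 4.
The claim requires 21 ≤ 22, which holds.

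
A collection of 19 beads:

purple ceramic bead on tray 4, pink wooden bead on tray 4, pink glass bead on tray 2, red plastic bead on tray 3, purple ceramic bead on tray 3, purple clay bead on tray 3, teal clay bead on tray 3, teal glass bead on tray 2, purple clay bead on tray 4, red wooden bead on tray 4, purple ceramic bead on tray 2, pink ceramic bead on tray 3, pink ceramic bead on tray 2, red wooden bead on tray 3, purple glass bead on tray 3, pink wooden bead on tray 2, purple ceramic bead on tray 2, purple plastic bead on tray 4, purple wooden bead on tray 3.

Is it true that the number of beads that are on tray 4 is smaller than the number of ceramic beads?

True

beads on tray 4: 5.
ceramic beads: 6.
The claim requires 5 < 6, which holds.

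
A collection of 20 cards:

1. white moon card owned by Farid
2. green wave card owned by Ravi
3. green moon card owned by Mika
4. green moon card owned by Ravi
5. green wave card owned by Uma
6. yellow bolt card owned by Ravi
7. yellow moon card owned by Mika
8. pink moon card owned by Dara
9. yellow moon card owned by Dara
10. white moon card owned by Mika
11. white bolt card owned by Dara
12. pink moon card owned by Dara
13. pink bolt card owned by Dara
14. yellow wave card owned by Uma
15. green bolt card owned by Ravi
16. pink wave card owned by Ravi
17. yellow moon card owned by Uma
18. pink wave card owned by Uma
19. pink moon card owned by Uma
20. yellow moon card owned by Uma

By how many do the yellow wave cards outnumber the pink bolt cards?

yellow wave cards: 1.
pink bolt cards: 1.
1 − 1 = 0.

0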